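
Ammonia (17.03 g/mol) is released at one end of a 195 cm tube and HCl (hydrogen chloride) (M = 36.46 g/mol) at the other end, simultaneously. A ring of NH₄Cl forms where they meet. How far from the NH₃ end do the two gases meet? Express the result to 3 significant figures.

Distances travelled in equal time are proportional to diffusion rates, so d_NH₃/d_HCl = √(M_HCl/M_NH₃) = √(36.46/17.03) = 1.463.
With d_NH₃ + d_HCl = 195 cm, d_HCl = 195/(1 + 1.463) = 79.17 cm.
d_NH₃ = 195 − 79.17 = 116 cm.

116 cm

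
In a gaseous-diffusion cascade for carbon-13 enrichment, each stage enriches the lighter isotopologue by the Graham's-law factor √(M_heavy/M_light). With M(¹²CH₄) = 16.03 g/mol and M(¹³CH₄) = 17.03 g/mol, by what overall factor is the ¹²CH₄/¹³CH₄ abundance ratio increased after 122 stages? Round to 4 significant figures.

40.10

After 122 stages the ratio has grown by (√(17.03/16.03))^122 = (17.03/16.03)^(122/2).
= 1.06238^61 = 40.10.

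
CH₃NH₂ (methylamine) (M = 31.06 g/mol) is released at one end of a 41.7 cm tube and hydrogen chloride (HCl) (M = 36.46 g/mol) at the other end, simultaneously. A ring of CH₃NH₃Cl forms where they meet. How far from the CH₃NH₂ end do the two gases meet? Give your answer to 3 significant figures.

Distances travelled in equal time are proportional to diffusion rates, so d_CH₃NH₂/d_HCl = √(M_HCl/M_CH₃NH₂) = √(36.46/31.06) = 1.083.
With d_CH₃NH₂ + d_HCl = 41.7 cm, d_HCl = 41.7/(1 + 1.083) = 20.01 cm.
d_CH₃NH₂ = 41.7 − 20.01 = 21.7 cm.

21.7 cm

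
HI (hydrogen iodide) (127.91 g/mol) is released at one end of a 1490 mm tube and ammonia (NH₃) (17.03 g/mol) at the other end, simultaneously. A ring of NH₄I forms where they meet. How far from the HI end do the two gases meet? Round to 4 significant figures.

398.3 mm

In equal time, each gas travels a distance ∝ its rate ∝ 1/√M, so d_HI/d_NH₃ = √(M_NH₃/M_HI) = √(17.03/127.91) = 0.3649.
With d_HI + d_NH₃ = 1490 mm, d_NH₃ = 1490/(1 + 0.3649) = 1092 mm.
d_HI = 1490 − 1092 = 398.3 mm.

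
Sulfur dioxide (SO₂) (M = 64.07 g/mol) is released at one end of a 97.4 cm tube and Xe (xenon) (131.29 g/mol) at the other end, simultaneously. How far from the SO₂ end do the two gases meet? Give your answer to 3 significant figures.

In equal time, each gas travels a distance ∝ its rate ∝ 1/√M, so d_SO₂/d_Xe = √(M_Xe/M_SO₂) = √(131.29/64.07) = 1.431.
With d_SO₂ + d_Xe = 97.4 cm, d_Xe = 97.4/(1 + 1.431) = 40.06 cm.
d_SO₂ = 97.4 − 40.06 = 57.3 cm.

57.3 cm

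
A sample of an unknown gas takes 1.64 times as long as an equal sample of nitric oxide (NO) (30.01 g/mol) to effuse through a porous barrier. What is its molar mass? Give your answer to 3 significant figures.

From Graham's law, t_X/t_NO = √(M_X/M_NO).
1.64 = √(M_X/30.01)
M_X = 30.01 × 1.64² = 30.01 × 2.690 = 80.7 g/mol

80.7 g/mol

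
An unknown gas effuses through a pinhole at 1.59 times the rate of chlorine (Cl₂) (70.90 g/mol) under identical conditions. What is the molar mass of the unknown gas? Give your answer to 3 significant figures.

28.0 g/mol

By Graham's law, rate_X/rate_Cl₂ = √(M_Cl₂/M_X).
1.59 = √(70.90/M_X)
M_X = 70.90 / 1.59² = 70.90 / 2.528 = 28.0 g/mol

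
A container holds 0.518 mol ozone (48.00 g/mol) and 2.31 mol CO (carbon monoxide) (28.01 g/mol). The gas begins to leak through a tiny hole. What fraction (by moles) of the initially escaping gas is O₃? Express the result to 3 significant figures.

0.146

The effusion rate of species i is ∝ p_i/√M_i ∝ n_i/√M_i.
Mole fraction of O₃ in the effusate = (n_O₃/√M_O₃) / (n_O₃/√M_O₃ + n_CO/√M_CO)
= (0.518/√48.00) / (0.518/√48.00 + 2.31/√28.01) = 0.07477/(0.07477 + 0.4365) = 0.146.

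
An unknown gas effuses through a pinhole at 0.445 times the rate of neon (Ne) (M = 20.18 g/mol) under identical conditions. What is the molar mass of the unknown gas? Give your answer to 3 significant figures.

102 g/mol

From Graham's law, rate_X/rate_Ne = √(M_Ne/M_X).
0.445 = √(20.18/M_X)
M_X = 20.18 / 0.445² = 20.18 / 0.1980 = 102 g/mol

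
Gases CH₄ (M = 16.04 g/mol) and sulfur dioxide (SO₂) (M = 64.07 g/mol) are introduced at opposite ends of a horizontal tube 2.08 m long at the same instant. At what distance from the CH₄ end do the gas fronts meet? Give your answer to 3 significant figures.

1.39 m

In equal time, each gas travels a distance ∝ its rate ∝ 1/√M, so d_CH₄/d_SO₂ = √(M_SO₂/M_CH₄) = √(64.07/16.04) = 1.999.
With d_CH₄ + d_SO₂ = 2.08 m, d_SO₂ = 2.08/(1 + 1.999) = 0.6937 m.
d_CH₄ = 2.08 − 0.6937 = 1.39 m.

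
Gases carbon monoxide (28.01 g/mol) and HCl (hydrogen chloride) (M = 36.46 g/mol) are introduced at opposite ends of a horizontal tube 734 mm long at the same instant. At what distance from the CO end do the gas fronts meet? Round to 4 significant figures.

391.2 mm

The fronts meet when d_CO + d_HCl = L with d_CO/d_HCl = √(M_HCl/M_CO) (Graham's law). Here √(M_HCl/M_CO) = √(36.46/28.01) = 1.141.
With d_CO + d_HCl = 734 mm, d_HCl = 734/(1 + 1.141) = 342.8 mm.
d_CO = 734 − 342.8 = 391.2 mm.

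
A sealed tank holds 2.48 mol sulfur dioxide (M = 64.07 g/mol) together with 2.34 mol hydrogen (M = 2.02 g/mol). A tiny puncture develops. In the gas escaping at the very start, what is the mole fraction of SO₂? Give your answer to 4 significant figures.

Rate_i ∝ x_i/√M_i (Graham's law weighted by mole fraction), so the effusate composition follows n_i/√M_i.
So x_SO₂ in the escaping gas = (n_SO₂/√M_SO₂) / Σ(n_i/√M_i)
= (2.48/√64.07) / (2.48/√64.07 + 2.34/√2.02) = 0.3098/(0.3098 + 1.646) = 0.1584.

0.1584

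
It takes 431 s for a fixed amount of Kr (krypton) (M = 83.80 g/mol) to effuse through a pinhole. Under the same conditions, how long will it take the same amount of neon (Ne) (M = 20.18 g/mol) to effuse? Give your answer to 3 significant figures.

Since effusion rate ∝ 1/√M, t_Ne/t_Kr = √(M_Ne/M_Kr) = √(20.18/83.80) = √0.2408 = 0.4907.
So the time for Ne is 431 × 0.4907 = 212 s.

212 s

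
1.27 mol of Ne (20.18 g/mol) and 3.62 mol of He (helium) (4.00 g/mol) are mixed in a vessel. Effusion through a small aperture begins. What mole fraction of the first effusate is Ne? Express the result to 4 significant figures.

Effusion rate of each component ∝ n_i/√M_i (partial pressure × 1/√M).
So x_Ne in the escaping gas = (n_Ne/√M_Ne) / Σ(n_i/√M_i)
= (1.27/√20.18) / (1.27/√20.18 + 3.62/√4.00) = 0.2827/(0.2827 + 1.810) = 0.1351.

0.1351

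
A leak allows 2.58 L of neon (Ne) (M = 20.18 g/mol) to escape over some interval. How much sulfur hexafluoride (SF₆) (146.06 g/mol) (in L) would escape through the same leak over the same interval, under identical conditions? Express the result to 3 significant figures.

Graham's law gives rate_SF₆/rate_Ne = √(M_Ne/M_SF₆) = √(20.18/146.06) = √0.1382 = 0.3717.
So the volume for SF₆ is 2.58 × 0.3717 = 0.959 L.

0.959 L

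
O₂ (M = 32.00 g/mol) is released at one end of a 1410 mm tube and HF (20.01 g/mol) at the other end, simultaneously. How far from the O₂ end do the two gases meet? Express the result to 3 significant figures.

623 mm

Graham's law gives d_O₂/d_HF = rate_O₂/rate_HF = √(M_HF/M_O₂) = √(20.01/32.00) = 0.7908.
With d_O₂ + d_HF = 1410 mm, d_HF = 1410/(1 + 0.7908) = 787.4 mm.
d_O₂ = 1410 − 787.4 = 623 mm.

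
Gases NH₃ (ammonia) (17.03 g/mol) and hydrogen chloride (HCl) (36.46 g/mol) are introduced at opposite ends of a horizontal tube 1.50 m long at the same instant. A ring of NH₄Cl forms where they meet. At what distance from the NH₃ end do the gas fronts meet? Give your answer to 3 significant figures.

0.891 m

Distances travelled in equal time are proportional to diffusion rates, so d_NH₃/d_HCl = √(M_HCl/M_NH₃) = √(36.46/17.03) = 1.463.
With d_NH₃ + d_HCl = 1.50 m, d_HCl = 1.50/(1 + 1.463) = 0.6090 m.
d_NH₃ = 1.50 − 0.6090 = 0.891 m.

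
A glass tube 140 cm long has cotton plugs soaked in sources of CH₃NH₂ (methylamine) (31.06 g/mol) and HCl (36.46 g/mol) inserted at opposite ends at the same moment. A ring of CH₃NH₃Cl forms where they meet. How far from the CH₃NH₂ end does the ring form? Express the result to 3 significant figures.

72.8 cm

Distances travelled in equal time are proportional to diffusion rates, so d_CH₃NH₂/d_HCl = √(M_HCl/M_CH₃NH₂) = √(36.46/31.06) = 1.083.
With d_CH₃NH₂ + d_HCl = 140 cm, d_HCl = 140/(1 + 1.083) = 67.20 cm.
d_CH₃NH₂ = 140 − 67.20 = 72.8 cm.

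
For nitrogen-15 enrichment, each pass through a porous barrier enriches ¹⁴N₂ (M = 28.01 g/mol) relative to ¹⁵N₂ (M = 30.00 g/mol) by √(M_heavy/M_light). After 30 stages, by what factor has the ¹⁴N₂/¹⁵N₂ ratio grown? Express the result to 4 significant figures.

The single-stage factor is √(M_heavy/M_light), so 30 stages give [√(30.00/28.01)]^30 = (30.00/28.01)^(30/2).
= 1.07105^15 = 2.800.

2.800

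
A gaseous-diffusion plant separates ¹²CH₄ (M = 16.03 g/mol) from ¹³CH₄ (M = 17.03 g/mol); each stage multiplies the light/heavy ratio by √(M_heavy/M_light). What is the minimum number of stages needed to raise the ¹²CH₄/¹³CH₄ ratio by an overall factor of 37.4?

120

Single-stage factor α = √(17.03/16.03), so ln α = ½ ln(1.06238) = 0.03026.
Need α^N ≥ 37.4 ⇒ N ≥ ln(37.4) / ln α = 3.622 / 0.03026 = 119.70.
Rounding up, N = 120 stages.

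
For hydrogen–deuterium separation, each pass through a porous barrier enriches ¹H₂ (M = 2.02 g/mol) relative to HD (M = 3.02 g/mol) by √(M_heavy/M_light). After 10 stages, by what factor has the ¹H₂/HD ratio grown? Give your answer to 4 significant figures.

7.469

After 10 stages the ratio has grown by (√(3.02/2.02))^10 = (3.02/2.02)^(10/2).
= 1.49505^5 = 7.469.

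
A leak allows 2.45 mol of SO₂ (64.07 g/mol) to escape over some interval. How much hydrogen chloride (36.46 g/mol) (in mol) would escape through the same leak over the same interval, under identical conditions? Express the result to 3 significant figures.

3.25 mol

By Graham's law, rate_HCl/rate_SO₂ = √(M_SO₂/M_HCl) = √(64.07/36.46) = √1.757 = 1.326.
So the amount for HCl is 2.45 × 1.326 = 3.25 mol.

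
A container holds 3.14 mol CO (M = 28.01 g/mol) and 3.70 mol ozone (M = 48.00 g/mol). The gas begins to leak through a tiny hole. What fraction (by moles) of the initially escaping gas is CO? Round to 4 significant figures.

0.5263

Each component's effusion rate ∝ (its partial pressure)·(1/√M) ∝ n_i/√M_i.
So x_CO in the escaping gas = (n_CO/√M_CO) / Σ(n_i/√M_i)
= (3.14/√28.01) / (3.14/√28.01 + 3.70/√48.00) = 0.5933/(0.5933 + 0.5340) = 0.5263.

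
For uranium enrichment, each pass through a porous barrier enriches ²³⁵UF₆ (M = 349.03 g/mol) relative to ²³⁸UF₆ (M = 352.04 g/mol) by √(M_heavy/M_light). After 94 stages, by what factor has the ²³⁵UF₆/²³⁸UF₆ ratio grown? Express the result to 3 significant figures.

1.50

After 94 stages the ratio has grown by (√(352.04/349.03))^94 = (352.04/349.03)^(94/2).
= 1.00862^47 = 1.50.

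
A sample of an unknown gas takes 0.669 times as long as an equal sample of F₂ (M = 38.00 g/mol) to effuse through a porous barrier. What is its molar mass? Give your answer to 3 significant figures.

17.0 g/mol

Since effusion rate ∝ 1/√M, t_X/t_F₂ = √(M_X/M_F₂).
0.669 = √(M_X/38.00)
M_X = 38.00 × 0.669² = 38.00 × 0.4476 = 17.0 g/mol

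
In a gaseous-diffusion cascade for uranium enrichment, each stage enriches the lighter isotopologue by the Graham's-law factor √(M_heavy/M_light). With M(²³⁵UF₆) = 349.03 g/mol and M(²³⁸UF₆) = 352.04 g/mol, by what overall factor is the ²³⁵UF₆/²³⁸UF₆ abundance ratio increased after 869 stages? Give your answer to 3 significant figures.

The single-stage factor is √(M_heavy/M_light), so 869 stages give [√(352.04/349.03)]^869 = (352.04/349.03)^(869/2).
= 1.00862^(869/2) = 41.7.

41.7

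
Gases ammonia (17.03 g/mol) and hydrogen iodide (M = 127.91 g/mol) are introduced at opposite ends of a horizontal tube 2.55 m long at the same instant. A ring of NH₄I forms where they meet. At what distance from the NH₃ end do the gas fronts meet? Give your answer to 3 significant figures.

1.87 m

In equal time, each gas travels a distance ∝ its rate ∝ 1/√M, so d_NH₃/d_HI = √(M_HI/M_NH₃) = √(127.91/17.03) = 2.741.
With d_NH₃ + d_HI = 2.55 m, d_HI = 2.55/(1 + 2.741) = 0.6817 m.
d_NH₃ = 2.55 − 0.6817 = 1.87 m.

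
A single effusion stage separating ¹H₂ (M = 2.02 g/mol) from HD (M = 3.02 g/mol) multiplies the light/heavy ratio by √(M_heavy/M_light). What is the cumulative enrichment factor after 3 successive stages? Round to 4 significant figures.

1.828

Each stage multiplies the ratio by α = √(3.02/2.02), so after 3 stages the overall factor is α^3 = (3.02/2.02)^(3/2).
= 1.49505^(3/2) = 1.828.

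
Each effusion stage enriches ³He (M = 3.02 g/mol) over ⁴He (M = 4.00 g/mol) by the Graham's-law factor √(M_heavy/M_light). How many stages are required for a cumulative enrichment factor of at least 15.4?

20

With α = √(4.00/3.02) per stage, ln α = ½ ln(1.32450) = 0.1405.
Need α^N ≥ 15.4 ⇒ N ≥ ln(15.4) / ln α = 2.734 / 0.1405 = 19.46.
So at least 20 stages are needed.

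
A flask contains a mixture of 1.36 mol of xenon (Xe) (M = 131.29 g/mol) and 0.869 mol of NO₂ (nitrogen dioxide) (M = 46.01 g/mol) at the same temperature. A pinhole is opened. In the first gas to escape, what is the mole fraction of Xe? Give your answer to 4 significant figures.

0.4809

Each component's effusion rate ∝ (its partial pressure)·(1/√M) ∝ n_i/√M_i.
Mole fraction of Xe in the effusate = (n_Xe/√M_Xe) / (n_Xe/√M_Xe + n_NO₂/√M_NO₂)
= (1.36/√131.29) / (1.36/√131.29 + 0.869/√46.01) = 0.1187/(0.1187 + 0.1281) = 0.4809.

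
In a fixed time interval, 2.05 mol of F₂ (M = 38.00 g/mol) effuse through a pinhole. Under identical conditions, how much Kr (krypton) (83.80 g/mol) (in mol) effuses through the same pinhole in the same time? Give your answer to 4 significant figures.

1.380 mol

By Graham's law, rate_Kr/rate_F₂ = √(M_F₂/M_Kr) = √(38.00/83.80) = √0.4535 = 0.6734.
So the amount for Kr is 2.05 × 0.6734 = 1.380 mol.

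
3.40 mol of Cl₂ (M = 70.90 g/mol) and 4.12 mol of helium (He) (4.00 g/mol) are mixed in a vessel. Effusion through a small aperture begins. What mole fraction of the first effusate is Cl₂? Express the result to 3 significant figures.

Each component's effusion rate ∝ (its partial pressure)·(1/√M) ∝ n_i/√M_i.
Mole fraction of Cl₂ in the effusate = (n_Cl₂/√M_Cl₂) / (n_Cl₂/√M_Cl₂ + n_He/√M_He)
= (3.40/√70.90) / (3.40/√70.90 + 4.12/√4.00) = 0.4038/(0.4038 + 2.060) = 0.164.

0.164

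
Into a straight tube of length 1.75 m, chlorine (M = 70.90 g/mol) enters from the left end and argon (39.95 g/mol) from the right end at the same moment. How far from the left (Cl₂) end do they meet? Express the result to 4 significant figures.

The fronts meet when d_Cl₂ + d_Ar = L with d_Cl₂/d_Ar = √(M_Ar/M_Cl₂) (Graham's law). Here √(M_Ar/M_Cl₂) = √(39.95/70.90) = 0.7506.
With d_Cl₂ + d_Ar = 1.75 m, d_Ar = 1.75/(1 + 0.7506) = 0.9996 m.
d_Cl₂ = 1.75 − 0.9996 = 0.7504 m.

0.7504 m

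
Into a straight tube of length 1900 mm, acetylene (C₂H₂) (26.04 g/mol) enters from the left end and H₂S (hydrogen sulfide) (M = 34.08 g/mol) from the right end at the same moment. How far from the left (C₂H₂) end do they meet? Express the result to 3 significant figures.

In equal time, each gas travels a distance ∝ its rate ∝ 1/√M, so d_C₂H₂/d_H₂S = √(M_H₂S/M_C₂H₂) = √(34.08/26.04) = 1.144.
With d_C₂H₂ + d_H₂S = 1900 mm, d_H₂S = 1900/(1 + 1.144) = 886.2 mm.
d_C₂H₂ = 1900 − 886.2 = 1010 mm.

1010 mm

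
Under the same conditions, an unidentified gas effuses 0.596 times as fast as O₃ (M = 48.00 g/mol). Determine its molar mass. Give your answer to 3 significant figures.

135 g/mol

Since effusion rate ∝ 1/√M, rate_X/rate_O₃ = √(M_O₃/M_X).
0.596 = √(48.00/M_X)
M_X = 48.00 / 0.596² = 48.00 / 0.3552 = 135 g/mol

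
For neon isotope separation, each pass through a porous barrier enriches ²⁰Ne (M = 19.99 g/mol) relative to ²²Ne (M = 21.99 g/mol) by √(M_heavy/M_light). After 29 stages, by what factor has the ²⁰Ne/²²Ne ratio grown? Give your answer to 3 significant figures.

After 29 stages the ratio has grown by (√(21.99/19.99))^29 = (21.99/19.99)^(29/2).
= 1.10005^(29/2) = 3.99.

3.99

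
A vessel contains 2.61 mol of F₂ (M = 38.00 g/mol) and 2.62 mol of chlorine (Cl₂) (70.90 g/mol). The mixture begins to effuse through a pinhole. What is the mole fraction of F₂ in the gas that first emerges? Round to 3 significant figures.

Rate_i ∝ x_i/√M_i (Graham's law weighted by mole fraction), so the effusate composition follows n_i/√M_i.
So x_F₂ in the escaping gas = (n_F₂/√M_F₂) / Σ(n_i/√M_i)
= (2.61/√38.00) / (2.61/√38.00 + 2.62/√70.90) = 0.4234/(0.4234 + 0.3112) = 0.576.

0.576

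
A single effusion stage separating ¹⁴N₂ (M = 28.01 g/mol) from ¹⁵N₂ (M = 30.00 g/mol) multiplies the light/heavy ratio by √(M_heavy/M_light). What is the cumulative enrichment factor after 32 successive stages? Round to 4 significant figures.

Overall factor = α^32 with α = √(30.00/28.01), i.e. (30.00/28.01)^(32/2).
= 1.07105^16 = 2.999.

2.999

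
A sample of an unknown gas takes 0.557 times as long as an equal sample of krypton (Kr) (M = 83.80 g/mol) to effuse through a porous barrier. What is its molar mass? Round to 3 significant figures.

Since effusion rate ∝ 1/√M, t_X/t_Kr = √(M_X/M_Kr).
0.557 = √(M_X/83.80)
M_X = 83.80 × 0.557² = 83.80 × 0.3102 = 26.0 g/mol

26.0 g/mol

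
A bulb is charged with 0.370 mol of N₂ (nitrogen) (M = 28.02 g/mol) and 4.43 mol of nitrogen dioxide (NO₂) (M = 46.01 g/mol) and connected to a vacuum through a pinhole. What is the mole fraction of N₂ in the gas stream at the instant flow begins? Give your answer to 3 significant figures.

Effusion rate of each component ∝ n_i/√M_i (partial pressure × 1/√M).
So x_N₂ in the escaping gas = (n_N₂/√M_N₂) / Σ(n_i/√M_i)
= (0.370/√28.02) / (0.370/√28.02 + 4.43/√46.01) = 0.06990/(0.06990 + 0.6531) = 0.0967.

0.0967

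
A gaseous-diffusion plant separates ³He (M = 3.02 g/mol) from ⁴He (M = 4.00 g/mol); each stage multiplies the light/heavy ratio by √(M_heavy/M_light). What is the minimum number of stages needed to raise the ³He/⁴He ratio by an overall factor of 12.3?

18

With α = √(4.00/3.02) per stage, ln α = ½ ln(1.32450) = 0.1405.
Need α^N ≥ 12.3 ⇒ N ≥ ln(12.3) / ln α = 2.510 / 0.1405 = 17.86.
Minimum whole number of stages: N = 18.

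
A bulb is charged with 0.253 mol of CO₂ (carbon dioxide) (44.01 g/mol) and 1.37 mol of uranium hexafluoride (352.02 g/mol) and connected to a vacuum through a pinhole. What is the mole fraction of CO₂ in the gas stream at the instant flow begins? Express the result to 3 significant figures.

0.343

Rate_i ∝ x_i/√M_i (Graham's law weighted by mole fraction), so the effusate composition follows n_i/√M_i.
So x_CO₂ in the escaping gas = (n_CO₂/√M_CO₂) / Σ(n_i/√M_i)
= (0.253/√44.01) / (0.253/√44.01 + 1.37/√352.02) = 0.03814/(0.03814 + 0.07302) = 0.343.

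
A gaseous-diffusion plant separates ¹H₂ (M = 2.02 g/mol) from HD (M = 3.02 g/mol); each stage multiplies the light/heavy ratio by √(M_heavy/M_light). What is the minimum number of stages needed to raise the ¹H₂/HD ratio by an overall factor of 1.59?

Per stage α = (3.02/2.02)^(1/2) = 1.49505^0.5, giving ln α = 0.2011.
Need α^N ≥ 1.59 ⇒ N ≥ ln(1.59) / ln α = 0.4637 / 0.2011 = 2.31.
Minimum whole number of stages: N = 3.

3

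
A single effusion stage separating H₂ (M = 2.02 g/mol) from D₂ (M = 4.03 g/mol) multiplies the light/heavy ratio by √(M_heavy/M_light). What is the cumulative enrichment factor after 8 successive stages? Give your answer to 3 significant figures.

15.8

After 8 stages the ratio has grown by (√(4.03/2.02))^8 = (4.03/2.02)^(8/2).
= 1.99505^4 = 15.8.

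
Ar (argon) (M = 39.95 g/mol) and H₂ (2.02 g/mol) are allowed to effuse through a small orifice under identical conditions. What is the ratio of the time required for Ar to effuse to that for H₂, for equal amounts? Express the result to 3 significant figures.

Using Graham's law: t_Ar/t_H₂ = √(M_Ar/M_H₂) = √(39.95/2.02) = √19.78 = 4.45.

4.45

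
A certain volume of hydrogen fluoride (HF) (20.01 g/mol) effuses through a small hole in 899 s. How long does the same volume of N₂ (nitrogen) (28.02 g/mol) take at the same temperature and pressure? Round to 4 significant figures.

1064 s

Since effusion rate ∝ 1/√M, t_N₂/t_HF = √(M_N₂/M_HF) = √(28.02/20.01) = √1.400 = 1.183.
So the time for N₂ is 899 × 1.183 = 1064 s.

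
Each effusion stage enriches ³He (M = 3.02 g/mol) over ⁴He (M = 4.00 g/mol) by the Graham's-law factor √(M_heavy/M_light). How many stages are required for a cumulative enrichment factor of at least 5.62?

With α = √(4.00/3.02) per stage, ln α = ½ ln(1.32450) = 0.1405.
Need α^N ≥ 5.62 ⇒ N ≥ ln(5.62) / ln α = 1.726 / 0.1405 = 12.29.
Minimum whole number of stages: N = 13.

13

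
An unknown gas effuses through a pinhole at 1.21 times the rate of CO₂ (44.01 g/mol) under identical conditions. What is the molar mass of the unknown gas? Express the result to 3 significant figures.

From Graham's law, rate_X/rate_CO₂ = √(M_CO₂/M_X).
1.21 = √(44.01/M_X)
M_X = 44.01 / 1.21² = 44.01 / 1.464 = 30.1 g/mol

30.1 g/mol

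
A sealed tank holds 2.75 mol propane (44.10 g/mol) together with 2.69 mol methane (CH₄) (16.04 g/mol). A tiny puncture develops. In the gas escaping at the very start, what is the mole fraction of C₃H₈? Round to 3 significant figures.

Rate_i ∝ x_i/√M_i (Graham's law weighted by mole fraction), so the effusate composition follows n_i/√M_i.
x_C₃H₈(eff) = (n_C₃H₈/√M_C₃H₈) / (n_C₃H₈/√M_C₃H₈ + n_CH₄/√M_CH₄)
= (2.75/√44.10) / (2.75/√44.10 + 2.69/√16.04) = 0.4141/(0.4141 + 0.6717) = 0.381.

0.381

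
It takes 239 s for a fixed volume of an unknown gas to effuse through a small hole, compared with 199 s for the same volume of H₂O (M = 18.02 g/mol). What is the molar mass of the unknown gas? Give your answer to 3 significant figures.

26.0 g/mol

By Graham's law, t_X/t_H₂O = √(M_X/M_H₂O).
239/199 = 1.201 = √(M_X/18.02)
M_X = 18.02 × 1.201² = 18.02 × 1.442 = 26.0 g/mol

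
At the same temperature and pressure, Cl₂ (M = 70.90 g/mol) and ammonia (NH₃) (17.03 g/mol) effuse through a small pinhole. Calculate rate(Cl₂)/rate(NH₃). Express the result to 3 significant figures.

Using Graham's law: rate_Cl₂/rate_NH₃ = √(M_NH₃/M_Cl₂) = √(17.03/70.90) = √0.2402 = 0.490.

0.490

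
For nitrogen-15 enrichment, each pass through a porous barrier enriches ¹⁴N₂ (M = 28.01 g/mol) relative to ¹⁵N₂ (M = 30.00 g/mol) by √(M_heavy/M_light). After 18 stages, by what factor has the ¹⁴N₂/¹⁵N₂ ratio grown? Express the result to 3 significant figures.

Overall factor = α^18 with α = √(30.00/28.01), i.e. (30.00/28.01)^(18/2).
= 1.07105^9 = 1.85.

1.85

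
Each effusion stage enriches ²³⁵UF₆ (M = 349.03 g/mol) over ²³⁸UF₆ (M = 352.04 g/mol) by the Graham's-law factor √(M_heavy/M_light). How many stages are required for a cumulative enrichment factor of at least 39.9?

With α = √(352.04/349.03) per stage, ln α = ½ ln(1.00862) = 0.004293.
Need α^N ≥ 39.9 ⇒ N ≥ ln(39.9) / ln α = 3.686 / 0.004293 = 858.60.
Minimum whole number of stages: N = 859.

859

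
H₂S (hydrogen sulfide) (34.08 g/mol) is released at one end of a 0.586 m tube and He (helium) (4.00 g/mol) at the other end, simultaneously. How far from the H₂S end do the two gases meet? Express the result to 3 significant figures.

The fronts meet when d_H₂S + d_He = L with d_H₂S/d_He = √(M_He/M_H₂S) (Graham's law). Here √(M_He/M_H₂S) = √(4.00/34.08) = 0.3426.
With d_H₂S + d_He = 0.586 m, d_He = 0.586/(1 + 0.3426) = 0.4365 m.
d_H₂S = 0.586 − 0.4365 = 0.150 m.

0.150 m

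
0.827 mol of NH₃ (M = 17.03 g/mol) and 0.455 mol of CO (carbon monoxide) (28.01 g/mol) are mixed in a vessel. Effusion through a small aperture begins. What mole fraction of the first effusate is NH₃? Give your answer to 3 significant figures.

0.700

Each component's effusion rate ∝ (its partial pressure)·(1/√M) ∝ n_i/√M_i.
Mole fraction of NH₃ in the effusate = (n_NH₃/√M_NH₃) / (n_NH₃/√M_NH₃ + n_CO/√M_CO)
= (0.827/√17.03) / (0.827/√17.03 + 0.455/√28.01) = 0.2004/(0.2004 + 0.08597) = 0.700.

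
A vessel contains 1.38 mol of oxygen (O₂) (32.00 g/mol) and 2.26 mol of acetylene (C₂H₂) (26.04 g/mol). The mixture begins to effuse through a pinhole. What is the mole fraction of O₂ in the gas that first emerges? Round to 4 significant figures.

Effusion rate of each component ∝ n_i/√M_i (partial pressure × 1/√M).
Mole fraction of O₂ in the effusate = (n_O₂/√M_O₂) / (n_O₂/√M_O₂ + n_C₂H₂/√M_C₂H₂)
= (1.38/√32.00) / (1.38/√32.00 + 2.26/√26.04) = 0.2440/(0.2440 + 0.4429) = 0.3552.

0.3552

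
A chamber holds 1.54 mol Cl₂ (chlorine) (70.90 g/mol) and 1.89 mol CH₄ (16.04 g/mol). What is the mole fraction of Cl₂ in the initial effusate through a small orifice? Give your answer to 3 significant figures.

Each component's effusion rate ∝ (its partial pressure)·(1/√M) ∝ n_i/√M_i.
Mole fraction of Cl₂ in the effusate = (n_Cl₂/√M_Cl₂) / (n_Cl₂/√M_Cl₂ + n_CH₄/√M_CH₄)
= (1.54/√70.90) / (1.54/√70.90 + 1.89/√16.04) = 0.1829/(0.1829 + 0.4719) = 0.279.

0.279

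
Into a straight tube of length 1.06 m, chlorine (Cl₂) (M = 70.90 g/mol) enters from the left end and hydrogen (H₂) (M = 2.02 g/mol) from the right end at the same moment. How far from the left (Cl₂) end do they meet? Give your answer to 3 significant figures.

In equal time, each gas travels a distance ∝ its rate ∝ 1/√M, so d_Cl₂/d_H₂ = √(M_H₂/M_Cl₂) = √(2.02/70.90) = 0.1688.
With d_Cl₂ + d_H₂ = 1.06 m, d_H₂ = 1.06/(1 + 0.1688) = 0.9069 m.
d_Cl₂ = 1.06 − 0.9069 = 0.153 m.

0.153 m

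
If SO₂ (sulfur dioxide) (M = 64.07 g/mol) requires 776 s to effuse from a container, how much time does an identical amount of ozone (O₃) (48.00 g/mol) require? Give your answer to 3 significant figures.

672 s

Graham's law gives t_O₃/t_SO₂ = √(M_O₃/M_SO₂) = √(48.00/64.07) = √0.7492 = 0.8656.
So the time for O₃ is 776 × 0.8656 = 672 s.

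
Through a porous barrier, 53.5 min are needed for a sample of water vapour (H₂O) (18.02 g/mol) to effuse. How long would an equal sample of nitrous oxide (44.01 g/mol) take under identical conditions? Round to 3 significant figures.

83.6 min

Using Graham's law: t_N₂O/t_H₂O = √(M_N₂O/M_H₂O) = √(44.01/18.02) = √2.442 = 1.563.
So the time for N₂O is 53.5 × 1.563 = 83.6 min.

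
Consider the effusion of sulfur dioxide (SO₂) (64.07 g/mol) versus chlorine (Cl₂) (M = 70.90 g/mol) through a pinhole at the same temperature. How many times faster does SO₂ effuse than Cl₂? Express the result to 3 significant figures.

Since effusion rate ∝ 1/√M, rate_SO₂/rate_Cl₂ = √(M_Cl₂/M_SO₂) = √(70.90/64.07) = √1.107 = 1.05.

1.05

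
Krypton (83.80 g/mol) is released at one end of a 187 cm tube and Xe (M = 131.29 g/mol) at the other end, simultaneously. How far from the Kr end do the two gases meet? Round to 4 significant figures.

104.0 cm

Graham's law gives d_Kr/d_Xe = rate_Kr/rate_Xe = √(M_Xe/M_Kr) = √(131.29/83.80) = 1.252.
With d_Kr + d_Xe = 187 cm, d_Xe = 187/(1 + 1.252) = 83.05 cm.
d_Kr = 187 − 83.05 = 104.0 cm.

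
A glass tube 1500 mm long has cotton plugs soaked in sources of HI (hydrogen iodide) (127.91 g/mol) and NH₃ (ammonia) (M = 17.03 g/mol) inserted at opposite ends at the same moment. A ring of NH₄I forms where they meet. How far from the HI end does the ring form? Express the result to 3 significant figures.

401 mm

In equal time, each gas travels a distance ∝ its rate ∝ 1/√M, so d_HI/d_NH₃ = √(M_NH₃/M_HI) = √(17.03/127.91) = 0.3649.
With d_HI + d_NH₃ = 1500 mm, d_NH₃ = 1500/(1 + 0.3649) = 1099 mm.
d_HI = 1500 − 1099 = 401 mm.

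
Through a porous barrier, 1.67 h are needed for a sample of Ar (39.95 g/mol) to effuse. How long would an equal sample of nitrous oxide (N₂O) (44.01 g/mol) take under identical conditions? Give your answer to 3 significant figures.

Using Graham's law: t_N₂O/t_Ar = √(M_N₂O/M_Ar) = √(44.01/39.95) = √1.102 = 1.050.
So the time for N₂O is 1.67 × 1.050 = 1.75 h.

1.75 h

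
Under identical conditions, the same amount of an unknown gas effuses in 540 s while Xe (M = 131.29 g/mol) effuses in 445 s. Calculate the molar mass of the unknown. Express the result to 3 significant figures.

Since effusion rate ∝ 1/√M, t_X/t_Xe = √(M_X/M_Xe).
540/445 = 1.213 = √(M_X/131.29)
M_X = 131.29 × 1.213² = 131.29 × 1.473 = 193 g/mol

193 g/mol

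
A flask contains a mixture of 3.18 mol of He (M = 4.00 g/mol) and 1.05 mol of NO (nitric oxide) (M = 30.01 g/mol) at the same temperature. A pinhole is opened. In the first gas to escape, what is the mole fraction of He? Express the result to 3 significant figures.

0.892

Rate_i ∝ x_i/√M_i (Graham's law weighted by mole fraction), so the effusate composition follows n_i/√M_i.
x_He(eff) = (n_He/√M_He) / (n_He/√M_He + n_NO/√M_NO)
= (3.18/√4.00) / (3.18/√4.00 + 1.05/√30.01) = 1.590/(1.590 + 0.1917) = 0.892.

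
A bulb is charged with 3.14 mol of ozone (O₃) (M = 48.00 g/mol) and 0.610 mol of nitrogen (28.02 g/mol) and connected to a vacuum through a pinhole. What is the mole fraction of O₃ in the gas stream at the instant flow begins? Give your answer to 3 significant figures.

The effusion rate of species i is ∝ p_i/√M_i ∝ n_i/√M_i.
x_O₃(eff) = (n_O₃/√M_O₃) / (n_O₃/√M_O₃ + n_N₂/√M_N₂)
= (3.14/√48.00) / (3.14/√48.00 + 0.610/√28.02) = 0.4532/(0.4532 + 0.1152) = 0.797.

0.797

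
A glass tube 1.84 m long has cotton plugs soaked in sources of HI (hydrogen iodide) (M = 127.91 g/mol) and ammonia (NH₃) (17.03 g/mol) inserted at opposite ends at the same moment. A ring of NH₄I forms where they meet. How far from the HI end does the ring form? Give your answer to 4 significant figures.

0.4919 m

Graham's law gives d_HI/d_NH₃ = rate_HI/rate_NH₃ = √(M_NH₃/M_HI) = √(17.03/127.91) = 0.3649.
With d_HI + d_NH₃ = 1.84 m, d_NH₃ = 1.84/(1 + 0.3649) = 1.348 m.
d_HI = 1.84 − 1.348 = 0.4919 m.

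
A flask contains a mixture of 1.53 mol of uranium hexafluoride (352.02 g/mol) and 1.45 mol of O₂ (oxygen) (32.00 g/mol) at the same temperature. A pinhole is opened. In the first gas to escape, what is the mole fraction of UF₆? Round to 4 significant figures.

Rate_i ∝ x_i/√M_i (Graham's law weighted by mole fraction), so the effusate composition follows n_i/√M_i.
x_UF₆(eff) = (n_UF₆/√M_UF₆) / (n_UF₆/√M_UF₆ + n_O₂/√M_O₂)
= (1.53/√352.02) / (1.53/√352.02 + 1.45/√32.00) = 0.08155/(0.08155 + 0.2563) = 0.2414.

0.2414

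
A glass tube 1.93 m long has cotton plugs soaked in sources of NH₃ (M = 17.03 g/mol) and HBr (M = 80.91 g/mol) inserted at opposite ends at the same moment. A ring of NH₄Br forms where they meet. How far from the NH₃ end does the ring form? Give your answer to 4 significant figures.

1.323 m

The fronts meet when d_NH₃ + d_HBr = L with d_NH₃/d_HBr = √(M_HBr/M_NH₃) (Graham's law). Here √(M_HBr/M_NH₃) = √(80.91/17.03) = 2.180.
With d_NH₃ + d_HBr = 1.93 m, d_HBr = 1.93/(1 + 2.180) = 0.6070 m.
d_NH₃ = 1.93 − 0.6070 = 1.323 m.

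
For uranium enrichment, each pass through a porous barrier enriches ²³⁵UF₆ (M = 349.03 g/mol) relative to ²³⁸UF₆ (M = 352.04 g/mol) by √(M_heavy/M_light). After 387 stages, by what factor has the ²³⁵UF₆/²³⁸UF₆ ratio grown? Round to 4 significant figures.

5.268

The single-stage factor is √(M_heavy/M_light), so 387 stages give [√(352.04/349.03)]^387 = (352.04/349.03)^(387/2).
= 1.00862^(387/2) = 5.268.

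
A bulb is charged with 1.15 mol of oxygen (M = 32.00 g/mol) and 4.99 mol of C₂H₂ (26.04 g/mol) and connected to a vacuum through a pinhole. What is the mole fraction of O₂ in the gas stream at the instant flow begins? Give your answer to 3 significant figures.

0.172

Rate_i ∝ x_i/√M_i (Graham's law weighted by mole fraction), so the effusate composition follows n_i/√M_i.
Mole fraction of O₂ in the effusate = (n_O₂/√M_O₂) / (n_O₂/√M_O₂ + n_C₂H₂/√M_C₂H₂)
= (1.15/√32.00) / (1.15/√32.00 + 4.99/√26.04) = 0.2033/(0.2033 + 0.9779) = 0.172.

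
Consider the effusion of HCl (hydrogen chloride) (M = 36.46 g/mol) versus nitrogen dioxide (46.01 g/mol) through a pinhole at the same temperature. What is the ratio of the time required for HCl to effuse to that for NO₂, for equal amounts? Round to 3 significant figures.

By Graham's law, t_HCl/t_NO₂ = √(M_HCl/M_NO₂) = √(36.46/46.01) = √0.7924 = 0.890.

0.890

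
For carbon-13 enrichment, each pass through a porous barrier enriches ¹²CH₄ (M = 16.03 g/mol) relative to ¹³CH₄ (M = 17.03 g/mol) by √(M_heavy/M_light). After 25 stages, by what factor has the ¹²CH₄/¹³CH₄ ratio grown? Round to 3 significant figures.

Each stage multiplies the ratio by α = √(17.03/16.03), so after 25 stages the overall factor is α^25 = (17.03/16.03)^(25/2).
= 1.06238^(25/2) = 2.13.

2.13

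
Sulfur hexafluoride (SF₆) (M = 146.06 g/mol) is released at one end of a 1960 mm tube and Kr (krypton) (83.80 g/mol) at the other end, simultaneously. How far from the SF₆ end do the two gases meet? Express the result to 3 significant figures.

In equal time, each gas travels a distance ∝ its rate ∝ 1/√M, so d_SF₆/d_Kr = √(M_Kr/M_SF₆) = √(83.80/146.06) = 0.7575.
With d_SF₆ + d_Kr = 1960 mm, d_Kr = 1960/(1 + 0.7575) = 1115 mm.
d_SF₆ = 1960 − 1115 = 845 mm.

845 mm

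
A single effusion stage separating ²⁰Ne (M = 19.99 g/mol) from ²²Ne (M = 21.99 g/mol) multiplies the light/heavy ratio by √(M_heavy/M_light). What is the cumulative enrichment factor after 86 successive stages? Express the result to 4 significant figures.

60.36

After 86 stages the ratio has grown by (√(21.99/19.99))^86 = (21.99/19.99)^(86/2).
= 1.10005^43 = 60.36.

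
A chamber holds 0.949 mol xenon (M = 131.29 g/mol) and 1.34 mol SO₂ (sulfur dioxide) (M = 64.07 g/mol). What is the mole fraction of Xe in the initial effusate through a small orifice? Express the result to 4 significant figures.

The effusion rate of species i is ∝ p_i/√M_i ∝ n_i/√M_i.
So x_Xe in the escaping gas = (n_Xe/√M_Xe) / Σ(n_i/√M_i)
= (0.949/√131.29) / (0.949/√131.29 + 1.34/√64.07) = 0.08282/(0.08282 + 0.1674) = 0.3310.

0.3310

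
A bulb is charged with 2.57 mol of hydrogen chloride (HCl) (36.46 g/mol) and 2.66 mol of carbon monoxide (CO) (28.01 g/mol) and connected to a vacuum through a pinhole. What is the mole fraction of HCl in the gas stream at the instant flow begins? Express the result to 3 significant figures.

Each component's effusion rate ∝ (its partial pressure)·(1/√M) ∝ n_i/√M_i.
Mole fraction of HCl in the effusate = (n_HCl/√M_HCl) / (n_HCl/√M_HCl + n_CO/√M_CO)
= (2.57/√36.46) / (2.57/√36.46 + 2.66/√28.01) = 0.4256/(0.4256 + 0.5026) = 0.459.

0.459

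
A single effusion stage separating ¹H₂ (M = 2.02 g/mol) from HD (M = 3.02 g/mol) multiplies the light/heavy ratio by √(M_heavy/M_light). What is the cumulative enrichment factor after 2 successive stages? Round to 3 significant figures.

After 2 stages the ratio has grown by (√(3.02/2.02))^2 = (3.02/2.02)^(2/2).
= 1.49505^1 = 1.50.

1.50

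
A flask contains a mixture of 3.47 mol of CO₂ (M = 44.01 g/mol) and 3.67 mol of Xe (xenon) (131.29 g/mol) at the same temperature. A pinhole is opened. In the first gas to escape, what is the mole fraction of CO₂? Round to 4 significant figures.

Each component's effusion rate ∝ (its partial pressure)·(1/√M) ∝ n_i/√M_i.
So x_CO₂ in the escaping gas = (n_CO₂/√M_CO₂) / Σ(n_i/√M_i)
= (3.47/√44.01) / (3.47/√44.01 + 3.67/√131.29) = 0.5231/(0.5231 + 0.3203) = 0.6202.

0.6202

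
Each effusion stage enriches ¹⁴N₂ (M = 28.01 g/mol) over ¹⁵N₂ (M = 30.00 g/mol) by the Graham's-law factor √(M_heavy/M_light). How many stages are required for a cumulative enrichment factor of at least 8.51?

63

With α = √(30.00/28.01) per stage, ln α = ½ ln(1.07105) = 0.03432.
Need α^N ≥ 8.51 ⇒ N ≥ ln(8.51) / ln α = 2.141 / 0.03432 = 62.39.
Minimum whole number of stages: N = 63.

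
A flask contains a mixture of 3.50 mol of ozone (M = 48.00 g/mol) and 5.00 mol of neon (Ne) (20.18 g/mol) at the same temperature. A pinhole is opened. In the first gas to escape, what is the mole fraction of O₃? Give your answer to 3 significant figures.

Rate_i ∝ x_i/√M_i (Graham's law weighted by mole fraction), so the effusate composition follows n_i/√M_i.
x_O₃(eff) = (n_O₃/√M_O₃) / (n_O₃/√M_O₃ + n_Ne/√M_Ne)
= (3.50/√48.00) / (3.50/√48.00 + 5.00/√20.18) = 0.5052/(0.5052 + 1.113) = 0.312.

0.312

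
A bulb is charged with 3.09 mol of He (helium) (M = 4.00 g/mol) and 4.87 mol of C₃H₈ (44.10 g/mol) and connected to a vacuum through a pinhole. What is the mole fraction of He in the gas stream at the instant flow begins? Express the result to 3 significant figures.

0.678

The effusion rate of species i is ∝ p_i/√M_i ∝ n_i/√M_i.
Mole fraction of He in the effusate = (n_He/√M_He) / (n_He/√M_He + n_C₃H₈/√M_C₃H₈)
= (3.09/√4.00) / (3.09/√4.00 + 4.87/√44.10) = 1.545/(1.545 + 0.7333) = 0.678.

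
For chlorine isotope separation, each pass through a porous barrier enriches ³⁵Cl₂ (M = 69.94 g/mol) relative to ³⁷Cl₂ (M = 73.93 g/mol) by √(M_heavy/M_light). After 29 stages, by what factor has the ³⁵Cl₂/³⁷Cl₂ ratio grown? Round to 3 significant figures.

2.24

The single-stage factor is √(M_heavy/M_light), so 29 stages give [√(73.93/69.94)]^29 = (73.93/69.94)^(29/2).
= 1.05705^(29/2) = 2.24.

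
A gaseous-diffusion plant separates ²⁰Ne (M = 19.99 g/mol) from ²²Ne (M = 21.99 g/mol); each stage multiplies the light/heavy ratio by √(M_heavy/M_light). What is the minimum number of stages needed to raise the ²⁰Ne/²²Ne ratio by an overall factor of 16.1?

59

Per stage α = (21.99/19.99)^(1/2) = 1.10005^0.5, giving ln α = 0.04768.
Need α^N ≥ 16.1 ⇒ N ≥ ln(16.1) / ln α = 2.779 / 0.04768 = 58.28.
Minimum whole number of stages: N = 59.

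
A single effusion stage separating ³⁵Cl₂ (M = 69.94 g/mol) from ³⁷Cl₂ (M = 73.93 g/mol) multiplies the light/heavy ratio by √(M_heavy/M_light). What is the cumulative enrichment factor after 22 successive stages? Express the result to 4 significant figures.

1.841

After 22 stages the ratio has grown by (√(73.93/69.94))^22 = (73.93/69.94)^(22/2).
= 1.05705^11 = 1.841.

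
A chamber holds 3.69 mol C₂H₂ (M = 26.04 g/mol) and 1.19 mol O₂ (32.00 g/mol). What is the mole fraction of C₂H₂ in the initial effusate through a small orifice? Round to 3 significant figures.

Effusion rate of each component ∝ n_i/√M_i (partial pressure × 1/√M).
x_C₂H₂(eff) = (n_C₂H₂/√M_C₂H₂) / (n_C₂H₂/√M_C₂H₂ + n_O₂/√M_O₂)
= (3.69/√26.04) / (3.69/√26.04 + 1.19/√32.00) = 0.7231/(0.7231 + 0.2104) = 0.775.

0.775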